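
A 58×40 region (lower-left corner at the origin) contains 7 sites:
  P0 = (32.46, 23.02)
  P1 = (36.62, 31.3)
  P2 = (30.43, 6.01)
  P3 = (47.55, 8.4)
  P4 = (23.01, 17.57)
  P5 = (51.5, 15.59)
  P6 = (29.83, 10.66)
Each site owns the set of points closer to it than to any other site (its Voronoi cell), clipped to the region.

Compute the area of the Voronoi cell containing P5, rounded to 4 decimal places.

Area of P5's cell: 277.6531

1. box [0,58]×[0,40]: [(0, 0) (58, 0) (58, 40) (0, 40)]
2. ⊥bis P5·P0 via (41.98,19.305): [(34.4466, 0) (58, 0) (58, 40) (50.0558, 40)]  |A|=629.9516
3. ⊥bis P5·P1 via (44.06,23.445): [(43.3232, 22.7472) (34.4466, 0) (58, 0) (58, 36.6485)]  |A|=536.8274
4. ⊥bis P5·P2 via (40.965,10.8): [(43.3232, 22.7472) (39.7252, 13.5268) (45.8755, 0) (58, 0) (58, 36.6485)]  |A|=459.529
5. ⊥bis P5·P3 via (49.525,11.995): [(43.3232, 22.7472) (40.963, 16.6988) (58, 7.3391) (58, 36.6485)]  |A|=277.6531
6. ⊥bis P5·P4 via (37.255,16.58): [(43.3232, 22.7472) (40.963, 16.6988) (58, 7.3391) (58, 36.6485)]  |A|=277.6531
7. ⊥bis P5·P6 via (40.665,13.125): [(43.3232, 22.7472) (40.963, 16.6988) (58, 7.3391) (58, 36.6485)]  |A|=277.6531
8. canonical 4-gon: [(43.3232, 22.7472) (40.963, 16.6988) (58, 7.3391) (58, 36.6485)]
9. shoelace: 277.6531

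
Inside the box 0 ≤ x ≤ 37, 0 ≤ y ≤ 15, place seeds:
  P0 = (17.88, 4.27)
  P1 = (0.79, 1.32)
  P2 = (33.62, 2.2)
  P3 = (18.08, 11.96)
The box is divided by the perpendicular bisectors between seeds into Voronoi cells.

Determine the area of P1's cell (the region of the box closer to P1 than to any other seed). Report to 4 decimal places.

1. box [0,37]×[0,15]: [(0, 0) (37, 0) (37, 15) (0, 15)]
2. ⊥bis P1·P0 via (9.335,2.795): [(0, 0) (9.8175, 0) (7.2282, 15) (0, 15)]  |A|=127.8427
3. ⊥bis P1·P2 via (17.205,1.76): [(0, 0) (9.8175, 0) (7.2282, 15) (0, 15)]  |A|=127.8427
4. ⊥bis P1·P3 via (9.435,6.64): [(0, 0) (9.8175, 0) (8.3736, 8.3648) (4.2904, 15) (0, 15)]  |A|=118.0961
5. canonical 5-gon: [(0, 0) (9.8175, 0) (8.3736, 8.3648) (4.2904, 15) (0, 15)]
6. shoelace: 118.0961

Area of P1's cell: 118.0961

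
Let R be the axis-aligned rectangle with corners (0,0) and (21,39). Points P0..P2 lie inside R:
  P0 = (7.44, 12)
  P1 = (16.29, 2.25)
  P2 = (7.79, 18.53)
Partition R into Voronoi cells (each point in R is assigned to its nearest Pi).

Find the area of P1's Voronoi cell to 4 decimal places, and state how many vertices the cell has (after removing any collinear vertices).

1. box [0,21]×[0,39]: [(0, 0) (21, 0) (21, 39) (0, 39)]
2. ⊥bis P1·P0 via (11.865,7.125): [(4.0154, 0) (21, 0) (21, 15.4168)]  |A|=130.9236
3. ⊥bis P1·P2 via (12.04,10.39): [(20.0958, 14.596) (4.0154, 0) (21, 0) (21, 15.0681)]  |A|=130.766
4. canonical 4-gon: [(20.0958, 14.596) (4.0154, 0) (21, 0) (21, 15.0681)]
5. shoelace: 130.766

Area of P1's cell: 130.7660 (4 vertices)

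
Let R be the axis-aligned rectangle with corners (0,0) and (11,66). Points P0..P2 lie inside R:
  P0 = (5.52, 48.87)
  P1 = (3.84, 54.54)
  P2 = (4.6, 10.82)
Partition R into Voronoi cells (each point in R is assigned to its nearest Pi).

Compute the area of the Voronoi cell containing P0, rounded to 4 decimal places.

Area of P0's cell: 243.2496

1. box [0,11]×[0,66]: [(0, 0) (11, 0) (11, 66) (0, 66)]
2. ⊥bis P0·P1 via (4.68,51.705): [(0, 50.3183) (0, 0) (11, 0) (11, 53.5776)]  |A|=571.4276
3. ⊥bis P0·P2 via (5.06,29.845): [(0, 50.3183) (0, 29.9673) (11, 29.7014) (11, 53.5776)]  |A|=243.2496
4. canonical 4-gon: [(0, 50.3183) (0, 29.9673) (11, 29.7014) (11, 53.5776)]
5. shoelace: 243.2496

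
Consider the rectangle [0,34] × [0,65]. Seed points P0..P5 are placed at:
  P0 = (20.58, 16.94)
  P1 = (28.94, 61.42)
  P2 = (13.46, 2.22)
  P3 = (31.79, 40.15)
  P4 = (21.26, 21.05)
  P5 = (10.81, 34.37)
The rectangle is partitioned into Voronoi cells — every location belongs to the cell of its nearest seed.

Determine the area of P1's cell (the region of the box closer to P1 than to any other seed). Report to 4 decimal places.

1. box [0,34]×[0,65]: [(0, 0) (34, 0) (34, 65) (0, 65)]
2. ⊥bis P1·P0 via (24.76,39.18): [(0, 43.8336) (34, 37.4433) (34, 65) (0, 65)]  |A|=828.2914
3. ⊥bis P1·P2 via (21.2,31.82): [(0, 43.8336) (34, 37.4433) (34, 65) (0, 65)]  |A|=828.2914
4. ⊥bis P1·P3 via (30.365,50.785): [(0, 46.7163) (34, 51.2721) (34, 65) (0, 65)]  |A|=544.1971
5. ⊥bis P1·P4 via (25.1,41.235): [(0, 46.7163) (34, 51.2721) (34, 65) (0, 65)]  |A|=544.1971
6. ⊥bis P1·P5 via (19.875,47.895): [(0, 61.216) (18.0292, 49.1321) (34, 51.2721) (34, 65) (0, 65)]  |A|=413.4881
7. canonical 5-gon: [(0, 61.216) (18.0292, 49.1321) (34, 51.2721) (34, 65) (0, 65)]
8. shoelace: 413.4881

Area of P1's cell: 413.4881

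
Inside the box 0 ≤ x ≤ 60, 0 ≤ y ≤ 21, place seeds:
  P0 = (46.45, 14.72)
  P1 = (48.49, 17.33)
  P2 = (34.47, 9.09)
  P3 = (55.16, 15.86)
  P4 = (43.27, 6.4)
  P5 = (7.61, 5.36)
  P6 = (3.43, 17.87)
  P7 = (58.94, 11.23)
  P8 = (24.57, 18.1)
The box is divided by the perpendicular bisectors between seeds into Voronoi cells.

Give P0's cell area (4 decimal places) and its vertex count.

1. box [0,60]×[0,21]: [(0, 0) (60, 0) (60, 21) (0, 21)]
2. ⊥bis P0·P1 via (47.47,16.025): [(0, 0) (60, 0) (60, 6.2314) (41.1049, 21) (0, 21)]  |A|=1120.4735
3. ⊥bis P0·P2 via (40.46,11.905): [(46.0548, 0) (60, 0) (60, 6.2314) (41.1049, 21) (36.1858, 21)]  |A|=256.9476
4. ⊥bis P0·P3 via (50.805,15.29): [(46.0548, 0) (52.8062, 0) (51.0779, 13.205) (41.1049, 21) (36.1858, 21)]  |A|=181.6517
5. ⊥bis P0·P4 via (44.86,10.56): [(40.2671, 12.3155) (51.7697, 7.919) (51.0779, 13.205) (41.1049, 21) (36.1858, 21)]  |A|=96.8116
6. ⊥bis P0·P5 via (27.03,10.04): [(40.2671, 12.3155) (51.7697, 7.919) (51.0779, 13.205) (41.1049, 21) (36.1858, 21)]  |A|=96.8116
7. ⊥bis P0·P6 via (24.94,16.295): [(40.2671, 12.3155) (51.7697, 7.919) (51.0779, 13.205) (41.1049, 21) (36.1858, 21)]  |A|=96.8116
8. ⊥bis P0·P7 via (52.695,12.975): [(40.2671, 12.3155) (51.3293, 8.0874) (51.6142, 9.1072) (51.0779, 13.205) (41.1049, 21) (36.1858, 21)]  |A|=96.563
9. ⊥bis P0·P8 via (35.51,16.41): [(36.2108, 20.9467) (40.2671, 12.3155) (51.3293, 8.0874) (51.6142, 9.1072) (51.0779, 13.205) (41.1049, 21) (36.2191, 21)]  |A|=96.5622
10. canonical 7-gon: [(36.2108, 20.9467) (40.2671, 12.3155) (51.3293, 8.0874) (51.6142, 9.1072) (51.0779, 13.205) (41.1049, 21) (36.2191, 21)]
11. shoelace: 96.5622

Area of P0's cell: 96.5622 (7 vertices)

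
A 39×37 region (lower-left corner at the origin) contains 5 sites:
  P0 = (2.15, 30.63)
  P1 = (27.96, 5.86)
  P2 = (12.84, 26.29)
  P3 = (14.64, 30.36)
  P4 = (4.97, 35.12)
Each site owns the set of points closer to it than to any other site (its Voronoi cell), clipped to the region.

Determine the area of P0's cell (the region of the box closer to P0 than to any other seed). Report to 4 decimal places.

1. box [0,39]×[0,37]: [(0, 0) (39, 0) (39, 37) (0, 37)]
2. ⊥bis P0·P1 via (15.055,18.245): [(0, 2.5579) (33.0543, 37) (0, 37)]  |A|=569.2294
3. ⊥bis P0·P2 via (7.495,28.46): [(0, 9.9988) (10.9621, 37) (0, 37)]  |A|=147.9952
4. ⊥bis P0·P3 via (8.395,30.495): [(0, 9.9988) (8.3992, 30.687) (8.5356, 37) (0, 37)]  |A|=140.336
5. ⊥bis P0·P4 via (3.56,32.875): [(0, 35.1109) (0, 9.9988) (8.1237, 30.0087)]  |A|=102.0021
6. canonical 3-gon: [(0, 35.1109) (0, 9.9988) (8.1237, 30.0087)]
7. shoelace: 102.0021

Area of P0's cell: 102.0021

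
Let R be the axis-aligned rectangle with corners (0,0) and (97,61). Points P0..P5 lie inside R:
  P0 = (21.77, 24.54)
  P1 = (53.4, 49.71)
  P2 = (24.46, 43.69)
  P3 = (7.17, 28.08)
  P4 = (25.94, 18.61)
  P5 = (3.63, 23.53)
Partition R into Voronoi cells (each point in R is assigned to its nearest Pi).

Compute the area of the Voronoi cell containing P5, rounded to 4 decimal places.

1. box [0,97]×[0,61]: [(0, 0) (97, 0) (97, 61) (0, 61)]
2. ⊥bis P5·P0 via (12.7,24.035): [(0, 0) (14.0382, 0) (10.6419, 61) (0, 61)]  |A|=752.7425
3. ⊥bis P5·P1 via (28.515,36.62): [(0, 0) (14.0382, 0) (10.6419, 61) (0, 61)]  |A|=752.7425
4. ⊥bis P5·P2 via (14.045,33.61): [(0, 48.1218) (0, 0) (14.0382, 0) (12.0522, 35.669)]  |A|=540.3522
5. ⊥bis P5·P3 via (5.4,25.805): [(0, 30.0063) (0, 0) (14.0382, 0) (12.9275, 19.9484)]  |A|=333.974
6. ⊥bis P5·P4 via (14.785,21.07): [(0, 30.0063) (0, 0) (10.1385, 0) (13.2521, 14.119) (12.9275, 19.9484)]  |A|=306.4436
7. canonical 5-gon: [(0, 30.0063) (0, 0) (10.1385, 0) (13.2521, 14.119) (12.9275, 19.9484)]
8. shoelace: 306.4436

Area of P5's cell: 306.4436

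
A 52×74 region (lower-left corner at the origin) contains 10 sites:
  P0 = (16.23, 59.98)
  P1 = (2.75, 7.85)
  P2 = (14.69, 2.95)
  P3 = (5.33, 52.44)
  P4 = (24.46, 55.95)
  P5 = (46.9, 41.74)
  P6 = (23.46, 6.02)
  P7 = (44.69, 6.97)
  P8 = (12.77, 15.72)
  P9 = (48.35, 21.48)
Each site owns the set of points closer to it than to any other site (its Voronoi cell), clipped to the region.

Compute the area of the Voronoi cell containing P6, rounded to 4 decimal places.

1. box [0,52]×[0,74]: [(0, 0) (52, 0) (52, 74) (0, 74)]
2. ⊥bis P6·P0 via (19.845,33): [(0, 30.341) (0, 0) (52, 0) (52, 37.3084)]  |A|=1758.8842
3. ⊥bis P6·P1 via (13.105,6.935): [(15.355, 32.3984) (12.4922, 0) (52, 0) (52, 37.3084)]  |A|=1323.5771
4. ⊥bis P6·P2 via (19.075,4.485): [(15.355, 32.3984) (14.1354, 18.5959) (20.645, 0) (52, 0) (52, 37.3084)]  |A|=1247.7729
5. ⊥bis P6·P3 via (14.395,29.23): [(26.2424, 33.8572) (15.0994, 29.5051) (14.1354, 18.5959) (20.645, 0) (52, 0) (52, 37.3084)]  |A|=1232.2092
6. ⊥bis P6·P4 via (23.96,30.985): [(19.1359, 31.0816) (15.0994, 29.5051) (14.1354, 18.5959) (20.645, 0) (52, 0) (52, 30.4234)]  |A|=1095.592
7. ⊥bis P6·P5 via (35.18,23.88): [(24.3651, 30.9769) (19.1359, 31.0816) (15.0994, 29.5051) (14.1354, 18.5959) (20.645, 0) (52, 0) (52, 12.8425)]  |A|=852.6683
8. ⊥bis P6·P7 via (34.075,6.495): [(33.2401, 25.153) (24.3651, 30.9769) (19.1359, 31.0816) (15.0994, 29.5051) (14.1354, 18.5959) (20.645, 0) (34.3656, 0)]  |A|=510.4281
9. ⊥bis P6·P8 via (18.115,10.87): [(33.2401, 25.153) (31.8832, 26.0434) (17.1949, 9.856) (20.645, 0) (34.3656, 0)]  |A|=295.5382
10. ⊥bis P6·P9 via (35.905,13.75): [(33.5831, 17.4882) (29.7378, 23.679) (17.1949, 9.856) (20.645, 0) (34.3656, 0)]  |A|=279.3038
11. canonical 5-gon: [(33.5831, 17.4882) (29.7378, 23.679) (17.1949, 9.856) (20.645, 0) (34.3656, 0)]
12. shoelace: 279.3038

Area of P6's cell: 279.3038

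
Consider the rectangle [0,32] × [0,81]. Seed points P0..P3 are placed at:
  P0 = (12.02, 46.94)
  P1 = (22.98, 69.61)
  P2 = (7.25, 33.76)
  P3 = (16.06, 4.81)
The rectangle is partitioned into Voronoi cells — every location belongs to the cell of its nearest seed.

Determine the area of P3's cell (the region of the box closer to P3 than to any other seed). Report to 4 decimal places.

1. box [0,32]×[0,81]: [(0, 0) (32, 0) (32, 81) (0, 81)]
2. ⊥bis P3·P0 via (14.04,25.875): [(0, 24.5287) (0, 0) (32, 0) (32, 27.5973)]  |A|=834.0145
3. ⊥bis P3·P1 via (19.52,37.21): [(0, 24.5287) (0, 0) (32, 0) (32, 27.5973)]  |A|=834.0145
4. ⊥bis P3·P2 via (11.655,19.285): [(0, 15.7382) (0, 0) (32, 0) (32, 25.4763)]  |A|=659.4323
5. canonical 4-gon: [(0, 15.7382) (0, 0) (32, 0) (32, 25.4763)]
6. shoelace: 659.4323

Area of P3's cell: 659.4323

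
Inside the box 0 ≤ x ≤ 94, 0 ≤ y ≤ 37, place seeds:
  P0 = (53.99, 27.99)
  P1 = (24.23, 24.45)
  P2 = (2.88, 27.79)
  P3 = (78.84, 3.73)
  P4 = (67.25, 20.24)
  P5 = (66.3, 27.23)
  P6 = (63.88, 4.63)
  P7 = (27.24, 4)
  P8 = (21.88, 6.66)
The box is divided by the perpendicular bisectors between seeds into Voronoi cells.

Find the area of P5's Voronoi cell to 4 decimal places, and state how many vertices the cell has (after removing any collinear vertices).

1. box [0,94]×[0,37]: [(0, 0) (94, 0) (94, 37) (0, 37)]
2. ⊥bis P5·P0 via (60.145,27.61): [(58.4404, 0) (94, 0) (94, 37) (60.7247, 37)]  |A|=1273.4452
3. ⊥bis P5·P1 via (45.265,25.84): [(58.4404, 0) (94, 0) (94, 37) (60.7247, 37)]  |A|=1273.4452
4. ⊥bis P5·P2 via (34.59,27.51): [(58.4404, 0) (94, 0) (94, 37) (60.7247, 37)]  |A|=1273.4452
5. ⊥bis P5·P3 via (72.57,15.48): [(58.9473, 8.2107) (94, 26.9154) (94, 37) (60.7247, 37)]  |A|=655.7318
6. ⊥bis P5·P4 via (66.775,23.735): [(59.8476, 22.7935) (94, 27.4351) (94, 37) (60.7247, 37)]  |A|=399.6942
7. ⊥bis P5·P6 via (65.09,15.93): [(59.8476, 22.7935) (94, 27.4351) (94, 37) (60.7247, 37)]  |A|=399.6942
8. ⊥bis P5·P7 via (46.77,15.615): [(59.8476, 22.7935) (94, 27.4351) (94, 37) (60.7247, 37)]  |A|=399.6942
9. ⊥bis P5·P8 via (44.09,16.945): [(59.8476, 22.7935) (94, 27.4351) (94, 37) (60.7247, 37)]  |A|=399.6942
10. canonical 4-gon: [(59.8476, 22.7935) (94, 27.4351) (94, 37) (60.7247, 37)]
11. shoelace: 399.6942

Area of P5's cell: 399.6942 (4 vertices)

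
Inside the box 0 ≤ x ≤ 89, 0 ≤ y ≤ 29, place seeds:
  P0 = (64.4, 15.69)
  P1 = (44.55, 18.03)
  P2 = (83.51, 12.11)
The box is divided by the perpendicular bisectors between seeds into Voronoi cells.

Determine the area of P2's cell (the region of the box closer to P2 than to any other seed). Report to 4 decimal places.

Area of P2's cell: 433.0453

1. box [0,89]×[0,29]: [(0, 0) (89, 0) (89, 29) (0, 29)]
2. ⊥bis P2·P0 via (73.955,13.9): [(71.351, 0) (89, 0) (89, 29) (76.7838, 29)]  |A|=433.0453
3. ⊥bis P2·P1 via (64.03,15.07): [(71.351, 0) (89, 0) (89, 29) (76.7838, 29)]  |A|=433.0453
4. canonical 4-gon: [(71.351, 0) (89, 0) (89, 29) (76.7838, 29)]
5. shoelace: 433.0453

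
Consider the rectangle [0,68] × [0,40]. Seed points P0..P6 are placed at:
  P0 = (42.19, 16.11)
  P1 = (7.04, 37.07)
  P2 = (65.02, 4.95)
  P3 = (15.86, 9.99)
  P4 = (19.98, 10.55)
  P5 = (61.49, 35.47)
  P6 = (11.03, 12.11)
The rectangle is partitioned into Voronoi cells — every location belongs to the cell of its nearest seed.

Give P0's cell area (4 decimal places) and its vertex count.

Area of P0's cell: 802.7934 (6 vertices)

1. box [0,68]×[0,40]: [(0, 0) (68, 0) (68, 40) (0, 40)]
2. ⊥bis P0·P1 via (24.615,26.59): [(8.7593, 0) (68, 0) (68, 40) (32.6114, 40)]  |A|=1892.5851
3. ⊥bis P0·P2 via (53.605,10.53): [(8.7593, 0) (48.4576, 0) (68, 39.9778) (68, 40) (32.6114, 40)]  |A|=1501.954
4. ⊥bis P0·P3 via (29.025,13.05): [(25.5237, 28.1138) (32.0583, 0) (48.4576, 0) (68, 39.9778) (68, 40) (32.6114, 40)]  |A|=1174.4431
5. ⊥bis P0·P4 via (31.085,13.33): [(26.834, 30.3112) (34.422, 0) (48.4576, 0) (68, 39.9778) (68, 40) (32.6114, 40)]  |A|=1113.0208
6. ⊥bis P0·P5 via (51.84,25.79): [(26.834, 30.3112) (34.422, 0) (48.4576, 0) (58.0421, 19.6071) (37.5858, 40) (32.6114, 40)]  |A|=802.7934
7. ⊥bis P0·P6 via (26.61,14.11): [(26.834, 30.3112) (34.422, 0) (48.4576, 0) (58.0421, 19.6071) (37.5858, 40) (32.6114, 40)]  |A|=802.7934
8. canonical 6-gon: [(26.834, 30.3112) (34.422, 0) (48.4576, 0) (58.0421, 19.6071) (37.5858, 40) (32.6114, 40)]
9. shoelace: 802.7934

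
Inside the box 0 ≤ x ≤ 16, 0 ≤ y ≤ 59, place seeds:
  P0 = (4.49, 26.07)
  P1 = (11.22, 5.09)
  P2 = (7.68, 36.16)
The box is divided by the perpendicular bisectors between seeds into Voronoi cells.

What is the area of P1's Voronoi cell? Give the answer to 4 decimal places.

Area of P1's cell: 250.0242

1. box [0,16]×[0,59]: [(0, 0) (16, 0) (16, 59) (0, 59)]
2. ⊥bis P1·P0 via (7.855,15.58): [(0, 13.0603) (0, 0) (16, 0) (16, 18.1928)]  |A|=250.0242
3. ⊥bis P1·P2 via (9.45,20.625): [(0, 13.0603) (0, 0) (16, 0) (16, 18.1928)]  |A|=250.0242
4. canonical 4-gon: [(0, 13.0603) (0, 0) (16, 0) (16, 18.1928)]
5. shoelace: 250.0242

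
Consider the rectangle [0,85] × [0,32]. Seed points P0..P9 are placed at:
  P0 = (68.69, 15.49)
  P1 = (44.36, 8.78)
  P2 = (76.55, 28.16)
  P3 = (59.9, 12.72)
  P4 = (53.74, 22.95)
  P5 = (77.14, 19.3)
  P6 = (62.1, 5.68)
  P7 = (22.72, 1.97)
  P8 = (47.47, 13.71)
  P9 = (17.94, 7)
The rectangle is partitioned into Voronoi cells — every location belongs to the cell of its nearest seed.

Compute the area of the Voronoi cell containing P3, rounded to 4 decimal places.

Area of P3's cell: 106.6363

1. box [0,85]×[0,32]: [(0, 0) (85, 0) (85, 32) (0, 32)]
2. ⊥bis P3·P0 via (64.295,14.105): [(0, 0) (68.7399, 0) (58.6557, 32) (0, 32)]  |A|=2038.3305
3. ⊥bis P3·P1 via (52.13,10.75): [(54.8555, 0) (68.7399, 0) (58.6557, 32) (46.7423, 32)]  |A|=412.7651
4. ⊥bis P3·P2 via (68.225,20.44): [(54.8555, 0) (68.7399, 0) (59.248, 30.1205) (57.5051, 32) (46.7423, 32)]  |A|=411.6837
5. ⊥bis P3·P4 via (56.82,17.835): [(51.1928, 14.4466) (54.8555, 0) (68.7399, 0) (62.1148, 21.0233)]  |A|=236.8852
6. ⊥bis P3·P5 via (68.52,16.01): [(51.1928, 14.4466) (54.8555, 0) (68.7399, 0) (62.1148, 21.0233)]  |A|=236.8852
7. ⊥bis P3·P6 via (61,9.2): [(51.1928, 14.4466) (53.1453, 6.7454) (65.4067, 10.5771) (62.1148, 21.0233)]  |A|=118.8262
8. ⊥bis P3·P7 via (41.31,7.345): [(51.1928, 14.4466) (53.1453, 6.7454) (65.4067, 10.5771) (62.1148, 21.0233)]  |A|=118.8262
9. ⊥bis P3·P8 via (53.685,13.215): [(53.9136, 16.0849) (53.1703, 6.7532) (65.4067, 10.5771) (62.1148, 21.0233)]  |A|=106.6363
10. ⊥bis P3·P9 via (38.92,9.86): [(53.9136, 16.0849) (53.1703, 6.7532) (65.4067, 10.5771) (62.1148, 21.0233)]  |A|=106.6363
11. canonical 4-gon: [(53.9136, 16.0849) (53.1703, 6.7532) (65.4067, 10.5771) (62.1148, 21.0233)]
12. shoelace: 106.6363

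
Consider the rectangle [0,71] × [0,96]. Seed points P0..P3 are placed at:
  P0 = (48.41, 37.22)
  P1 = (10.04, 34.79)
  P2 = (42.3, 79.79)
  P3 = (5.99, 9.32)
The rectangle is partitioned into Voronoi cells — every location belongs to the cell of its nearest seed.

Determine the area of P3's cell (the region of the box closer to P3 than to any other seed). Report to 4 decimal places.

1. box [0,71]×[0,96]: [(0, 0) (71, 0) (71, 96) (0, 96)]
2. ⊥bis P3·P0 via (27.2,23.27): [(0, 64.6257) (0, 0) (42.5049, 0)]  |A|=1373.4538
3. ⊥bis P3·P1 via (8.015,22.055): [(30.3332, 18.5062) (0, 23.3295) (0, 0) (42.5049, 0)]  |A|=747.1301
4. ⊥bis P3·P2 via (24.145,44.555): [(30.3332, 18.5062) (0, 23.3295) (0, 0) (42.5049, 0)]  |A|=747.1301
5. canonical 4-gon: [(30.3332, 18.5062) (0, 23.3295) (0, 0) (42.5049, 0)]
6. shoelace: 747.1301

Area of P3's cell: 747.1301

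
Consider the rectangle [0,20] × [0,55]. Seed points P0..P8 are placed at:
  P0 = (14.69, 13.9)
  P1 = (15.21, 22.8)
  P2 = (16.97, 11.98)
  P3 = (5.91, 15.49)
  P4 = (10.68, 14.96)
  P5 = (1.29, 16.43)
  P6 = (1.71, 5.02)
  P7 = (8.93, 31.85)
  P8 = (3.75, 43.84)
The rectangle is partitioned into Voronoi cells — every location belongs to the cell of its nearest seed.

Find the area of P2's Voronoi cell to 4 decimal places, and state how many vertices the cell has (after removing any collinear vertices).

1. box [0,20]×[0,55]: [(0, 0) (20, 0) (20, 55) (0, 55)]
2. ⊥bis P2·P0 via (15.83,12.94): [(4.9332, 0) (20, 0) (20, 17.8919)]  |A|=134.787
3. ⊥bis P2·P1 via (16.09,17.39): [(4.9332, 0) (20, 0) (20, 17.8919)]  |A|=134.787
4. ⊥bis P2·P3 via (11.44,13.735): [(8.3801, 4.0932) (7.0811, 0) (20, 0) (20, 17.8919)]  |A|=130.3911
5. ⊥bis P2·P4 via (13.825,13.47): [(10.672, 6.8149) (7.4433, 0) (20, 0) (20, 17.8919)]  |A|=126.2337
6. ⊥bis P2·P5 via (9.13,14.205): [(10.672, 6.8149) (7.4433, 0) (20, 0) (20, 17.8919)]  |A|=126.2337
7. ⊥bis P2·P6 via (9.34,8.5): [(10.672, 6.8149) (10.3849, 6.2089) (13.2168, 0) (20, 0) (20, 17.8919)]  |A|=108.3102
8. ⊥bis P2·P7 via (12.95,21.915): [(10.672, 6.8149) (10.3849, 6.2089) (13.2168, 0) (20, 0) (20, 17.8919)]  |A|=108.3102
9. ⊥bis P2·P8 via (10.36,27.91): [(10.672, 6.8149) (10.3849, 6.2089) (13.2168, 0) (20, 0) (20, 17.8919)]  |A|=108.3102
10. canonical 5-gon: [(10.672, 6.8149) (10.3849, 6.2089) (13.2168, 0) (20, 0) (20, 17.8919)]
11. shoelace: 108.3102

Area of P2's cell: 108.3102 (5 vertices)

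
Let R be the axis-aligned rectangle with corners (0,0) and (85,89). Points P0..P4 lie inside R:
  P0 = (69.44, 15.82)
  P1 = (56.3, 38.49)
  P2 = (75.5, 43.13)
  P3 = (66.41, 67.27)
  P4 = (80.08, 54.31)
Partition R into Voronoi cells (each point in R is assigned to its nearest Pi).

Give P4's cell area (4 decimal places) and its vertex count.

Area of P4's cell: 256.7530 (3 vertices)

1. box [0,85]×[0,89]: [(0, 0) (85, 0) (85, 89) (0, 89)]
2. ⊥bis P4·P0 via (74.76,35.065): [(0, 55.7313) (85, 32.2343) (85, 89) (0, 89)]  |A|=3826.4614
3. ⊥bis P4·P1 via (68.19,46.4): [(75.9495, 34.7362) (85, 32.2343) (85, 89) (39.8497, 89)]  |A|=1481.8916
4. ⊥bis P4·P2 via (77.79,48.72): [(62.4719, 54.9952) (85, 45.7664) (85, 89) (39.8497, 89)]  |A|=1254.6488
5. ⊥bis P4·P3 via (73.245,60.79): [(66.2744, 53.4375) (85, 45.7664) (85, 73.189)]  |A|=256.753
6. canonical 3-gon: [(66.2744, 53.4375) (85, 45.7664) (85, 73.189)]
7. shoelace: 256.753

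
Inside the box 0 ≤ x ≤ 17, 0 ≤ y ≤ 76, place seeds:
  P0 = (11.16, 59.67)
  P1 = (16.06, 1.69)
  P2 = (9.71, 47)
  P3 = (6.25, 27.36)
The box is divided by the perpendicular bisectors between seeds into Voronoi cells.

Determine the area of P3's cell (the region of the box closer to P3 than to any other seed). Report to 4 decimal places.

1. box [0,17]×[0,76]: [(0, 0) (17, 0) (17, 76) (0, 76)]
2. ⊥bis P3·P0 via (8.705,43.515): [(0, 44.8379) (0, 0) (17, 0) (17, 42.2544)]  |A|=740.2846
3. ⊥bis P3·P1 via (11.155,14.525): [(0, 44.8379) (0, 10.262) (17, 16.7587) (17, 42.2544)]  |A|=510.6083
4. ⊥bis P3·P2 via (7.98,37.18): [(0, 38.5858) (0, 10.262) (17, 16.7587) (17, 35.5909)]  |A|=400.8264
5. canonical 4-gon: [(0, 38.5858) (0, 10.262) (17, 16.7587) (17, 35.5909)]
6. shoelace: 400.8264

Area of P3's cell: 400.8264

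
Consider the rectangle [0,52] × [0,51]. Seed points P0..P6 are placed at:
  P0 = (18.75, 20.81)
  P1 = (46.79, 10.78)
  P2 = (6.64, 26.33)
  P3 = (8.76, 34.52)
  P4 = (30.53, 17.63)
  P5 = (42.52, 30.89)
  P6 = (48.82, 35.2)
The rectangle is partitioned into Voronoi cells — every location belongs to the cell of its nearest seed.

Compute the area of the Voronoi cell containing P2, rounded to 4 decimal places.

1. box [0,52]×[0,51]: [(0, 0) (52, 0) (52, 51) (0, 51)]
2. ⊥bis P2·P0 via (12.695,23.57): [(0, 0) (1.9513, 0) (25.1982, 51) (0, 51)]  |A|=692.3115
3. ⊥bis P2·P1 via (26.715,18.555): [(0, 0) (1.9513, 0) (25.1982, 51) (0, 51)]  |A|=692.3115
4. ⊥bis P2·P3 via (7.7,30.425): [(0, 32.4182) (0, 0) (1.9513, 0) (14.9627, 28.545)]  |A|=270.3818
5. ⊥bis P2·P4 via (18.585,21.98): [(0, 32.4182) (0, 0) (1.9513, 0) (14.9627, 28.545)]  |A|=270.3818
6. ⊥bis P2·P5 via (24.58,28.61): [(0, 32.4182) (0, 0) (1.9513, 0) (14.9627, 28.545)]  |A|=270.3818
7. ⊥bis P2·P6 via (27.73,30.765): [(0, 32.4182) (0, 0) (1.9513, 0) (14.9627, 28.545)]  |A|=270.3818
8. canonical 4-gon: [(0, 32.4182) (0, 0) (1.9513, 0) (14.9627, 28.545)]
9. shoelace: 270.3818

Area of P2's cell: 270.3818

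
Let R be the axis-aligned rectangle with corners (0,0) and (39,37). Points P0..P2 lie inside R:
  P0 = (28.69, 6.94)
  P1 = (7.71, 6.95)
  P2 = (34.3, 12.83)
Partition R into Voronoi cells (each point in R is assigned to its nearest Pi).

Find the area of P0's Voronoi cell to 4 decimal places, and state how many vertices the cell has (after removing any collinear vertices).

1. box [0,39]×[0,37]: [(0, 0) (39, 0) (39, 37) (0, 37)]
2. ⊥bis P0·P1 via (18.2,6.945): [(18.1967, 0) (39, 0) (39, 37) (18.2143, 37)]  |A|=769.3962
3. ⊥bis P0·P2 via (31.495,9.885): [(18.2074, 22.5409) (18.1967, 0) (39, 0) (39, 2.7368)]  |A|=262.9149
4. canonical 4-gon: [(18.2074, 22.5409) (18.1967, 0) (39, 0) (39, 2.7368)]
5. shoelace: 262.9149

Area of P0's cell: 262.9149 (4 vertices)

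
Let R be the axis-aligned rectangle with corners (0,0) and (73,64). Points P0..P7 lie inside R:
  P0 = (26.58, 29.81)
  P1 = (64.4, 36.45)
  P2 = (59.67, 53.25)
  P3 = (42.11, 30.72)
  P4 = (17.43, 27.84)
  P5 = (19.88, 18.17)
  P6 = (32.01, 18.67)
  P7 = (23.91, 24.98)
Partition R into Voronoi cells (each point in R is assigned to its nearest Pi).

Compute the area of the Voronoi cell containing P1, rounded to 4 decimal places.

Area of P1's cell: 752.3472

1. box [0,73]×[0,64]: [(0, 0) (73, 0) (73, 64) (0, 64)]
2. ⊥bis P1·P0 via (45.49,33.13): [(51.3066, 0) (73, 0) (73, 64) (40.0702, 64)]  |A|=1747.9429
3. ⊥bis P1·P2 via (62.035,44.85): [(44.3086, 39.8592) (51.3066, 0) (73, 0) (73, 47.9372)]  |A|=1120.0337
4. ⊥bis P1·P3 via (53.255,33.585): [(51.1472, 41.7846) (61.8886, 0) (73, 0) (73, 47.9372)]  |A|=755.9247
5. ⊥bis P1·P4 via (40.915,32.145): [(51.1472, 41.7846) (61.8886, 0) (73, 0) (73, 47.9372)]  |A|=755.9247
6. ⊥bis P1·P5 via (42.14,27.31): [(51.1472, 41.7846) (61.8886, 0) (73, 0) (73, 47.9372)]  |A|=755.9247
7. ⊥bis P1·P6 via (48.205,27.56): [(51.1472, 41.7846) (60.6158, 4.9511) (63.3336, 0) (73, 0) (73, 47.9372)]  |A|=752.3472
8. ⊥bis P1·P7 via (44.155,30.715): [(51.1472, 41.7846) (60.6158, 4.9511) (63.3336, 0) (73, 0) (73, 47.9372)]  |A|=752.3472
9. canonical 5-gon: [(51.1472, 41.7846) (60.6158, 4.9511) (63.3336, 0) (73, 0) (73, 47.9372)]
10. shoelace: 752.3472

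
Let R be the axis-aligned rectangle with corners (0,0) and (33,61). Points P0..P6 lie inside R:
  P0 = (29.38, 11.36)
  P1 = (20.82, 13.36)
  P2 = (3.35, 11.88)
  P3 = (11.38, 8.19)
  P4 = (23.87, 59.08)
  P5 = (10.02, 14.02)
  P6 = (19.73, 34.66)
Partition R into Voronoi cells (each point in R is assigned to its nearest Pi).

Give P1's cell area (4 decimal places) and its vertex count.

Area of P1's cell: 188.7235 (5 vertices)

1. box [0,33]×[0,61]: [(0, 0) (33, 0) (33, 61) (0, 61)]
2. ⊥bis P1·P0 via (25.1,12.36): [(0, 0) (22.2121, 0) (33, 46.172) (33, 61) (0, 61)]  |A|=1763.9517
3. ⊥bis P1·P2 via (12.085,12.62): [(13.1541, 0) (22.2121, 0) (33, 46.172) (33, 61) (7.9864, 61)]  |A|=1119.1654
4. ⊥bis P1·P3 via (16.1,10.775): [(11.5352, 19.11) (22.0011, 0) (22.2121, 0) (33, 46.172) (33, 61) (7.9864, 61)]  |A|=1034.6324
5. ⊥bis P1·P4 via (22.345,36.22): [(10.016, 37.0425) (11.5352, 19.11) (22.0011, 0) (22.2121, 0) (30.5469, 35.6728)]  |A|=455.1386
6. ⊥bis P1·P5 via (15.42,13.69): [(16.8194, 36.5886) (15.328, 12.1846) (22.0011, 0) (22.2121, 0) (30.5469, 35.6728)]  |A|=343.0388
7. ⊥bis P1·P6 via (20.275,24.01): [(16.0374, 23.7931) (15.328, 12.1846) (22.0011, 0) (22.2121, 0) (27.9133, 24.4009)]  |A|=188.7235
8. canonical 5-gon: [(16.0374, 23.7931) (15.328, 12.1846) (22.0011, 0) (22.2121, 0) (27.9133, 24.4009)]
9. shoelace: 188.7235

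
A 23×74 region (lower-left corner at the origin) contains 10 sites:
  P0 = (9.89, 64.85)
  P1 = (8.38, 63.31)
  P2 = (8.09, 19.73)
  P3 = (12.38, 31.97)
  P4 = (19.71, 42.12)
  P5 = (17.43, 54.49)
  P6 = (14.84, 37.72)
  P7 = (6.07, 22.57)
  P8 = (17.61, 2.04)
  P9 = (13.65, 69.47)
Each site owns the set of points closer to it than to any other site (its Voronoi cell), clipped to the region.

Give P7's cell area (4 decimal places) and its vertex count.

1. box [0,23]×[0,74]: [(0, 0) (23, 0) (23, 74) (0, 74)]
2. ⊥bis P7·P0 via (7.98,43.71): [(0, 44.431) (0, 0) (23, 0) (23, 42.3529)]  |A|=998.0153
3. ⊥bis P7·P1 via (7.225,42.94): [(0, 43.3497) (0, 0) (23, 0) (23, 42.0455)]  |A|=982.0449
4. ⊥bis P7·P2 via (7.08,21.15): [(0, 43.3497) (0, 16.1142) (23, 32.4734) (23, 42.0455)]  |A|=423.2874
5. ⊥bis P7·P3 via (9.225,27.27): [(0, 33.4625) (0, 16.1142) (12.5481, 25.0393)]  |A|=108.8441
6. ⊥bis P7·P4 via (12.89,32.345): [(0, 33.4625) (0, 16.1142) (12.5481, 25.0393)]  |A|=108.8441
7. ⊥bis P7·P5 via (11.75,38.53): [(0, 33.4625) (0, 16.1142) (12.5481, 25.0393)]  |A|=108.8441
8. ⊥bis P7·P6 via (10.455,30.145): [(0, 33.4625) (0, 16.1142) (12.5481, 25.0393)]  |A|=108.8441
9. ⊥bis P7·P8 via (11.84,12.305): [(0, 33.4625) (0, 16.1142) (12.5481, 25.0393)]  |A|=108.8441
10. ⊥bis P7·P9 via (9.86,46.02): [(0, 33.4625) (0, 16.1142) (12.5481, 25.0393)]  |A|=108.8441
11. canonical 3-gon: [(0, 33.4625) (0, 16.1142) (12.5481, 25.0393)]
12. shoelace: 108.8441

Area of P7's cell: 108.8441 (3 vertices)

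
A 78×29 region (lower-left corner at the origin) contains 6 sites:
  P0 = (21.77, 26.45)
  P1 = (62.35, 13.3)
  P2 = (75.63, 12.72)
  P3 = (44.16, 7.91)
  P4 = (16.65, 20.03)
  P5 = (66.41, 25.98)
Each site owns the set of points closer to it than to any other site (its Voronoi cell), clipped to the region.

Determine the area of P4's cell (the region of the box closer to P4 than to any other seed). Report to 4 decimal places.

Area of P4's cell: 703.5143

1. box [0,78]×[0,29]: [(0, 0) (78, 0) (78, 29) (0, 29)]
2. ⊥bis P4·P0 via (19.21,23.24): [(0, 0) (48.3508, 0) (11.9875, 29) (0, 29)]  |A|=874.9051
3. ⊥bis P4·P1 via (39.5,16.665): [(0, 0) (37.0458, 0) (38.234, 8.0682) (11.9875, 29) (0, 29)]  |A|=829.2997
4. ⊥bis P4·P2 via (46.14,16.375): [(0, 0) (37.0458, 0) (38.234, 8.0682) (11.9875, 29) (0, 29)]  |A|=829.2997
5. ⊥bis P4·P3 via (30.405,13.97): [(0, 0) (24.2503, 0) (30.5165, 14.223) (11.9875, 29) (0, 29)]  |A|=703.5143
6. ⊥bis P4·P5 via (41.53,23.005): [(0, 0) (24.2503, 0) (30.5165, 14.223) (11.9875, 29) (0, 29)]  |A|=703.5143
7. canonical 5-gon: [(0, 0) (24.2503, 0) (30.5165, 14.223) (11.9875, 29) (0, 29)]
8. shoelace: 703.5143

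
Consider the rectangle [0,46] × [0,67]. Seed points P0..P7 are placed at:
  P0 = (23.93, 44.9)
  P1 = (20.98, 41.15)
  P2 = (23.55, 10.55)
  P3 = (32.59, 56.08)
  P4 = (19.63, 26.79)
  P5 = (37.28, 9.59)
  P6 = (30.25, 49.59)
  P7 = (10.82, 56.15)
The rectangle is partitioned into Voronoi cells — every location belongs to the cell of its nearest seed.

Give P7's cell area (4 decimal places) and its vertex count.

1. box [0,46]×[0,67]: [(0, 0) (46, 0) (46, 67) (0, 67)]
2. ⊥bis P7·P0 via (17.375,50.525): [(0, 30.2773) (31.5126, 67) (0, 67)]  |A|=578.6131
3. ⊥bis P7·P1 via (15.9,48.65): [(0, 37.8804) (15.5801, 48.4333) (31.5126, 67) (0, 67)]  |A|=519.385
4. ⊥bis P7·P2 via (17.185,33.35): [(0, 37.8804) (15.5801, 48.4333) (31.5126, 67) (0, 67)]  |A|=519.385
5. ⊥bis P7·P3 via (21.705,56.115): [(0, 37.8804) (15.5801, 48.4333) (21.7032, 55.5688) (21.74, 67) (0, 67)]  |A|=463.529
6. ⊥bis P7·P4 via (15.225,41.47): [(0, 37.8804) (15.5801, 48.4333) (21.7032, 55.5688) (21.74, 67) (0, 67)]  |A|=463.529
7. ⊥bis P7·P5 via (24.05,32.87): [(0, 37.8804) (15.5801, 48.4333) (21.7032, 55.5688) (21.74, 67) (0, 67)]  |A|=463.529
8. ⊥bis P7·P6 via (20.535,52.87): [(0, 37.8804) (15.5801, 48.4333) (21.2795, 55.075) (21.7057, 56.3375) (21.74, 67) (0, 67)]  |A|=463.3668
9. canonical 6-gon: [(0, 37.8804) (15.5801, 48.4333) (21.2795, 55.075) (21.7057, 56.3375) (21.74, 67) (0, 67)]
10. shoelace: 463.3668

Area of P7's cell: 463.3668 (6 vertices)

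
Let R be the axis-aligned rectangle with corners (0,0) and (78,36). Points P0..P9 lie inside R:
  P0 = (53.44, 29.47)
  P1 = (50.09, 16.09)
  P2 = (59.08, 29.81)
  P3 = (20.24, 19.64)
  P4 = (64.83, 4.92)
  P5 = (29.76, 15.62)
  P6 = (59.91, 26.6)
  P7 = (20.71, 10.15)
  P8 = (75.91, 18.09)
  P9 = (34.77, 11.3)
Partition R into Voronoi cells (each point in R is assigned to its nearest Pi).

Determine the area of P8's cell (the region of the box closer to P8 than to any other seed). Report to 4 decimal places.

Area of P8's cell: 232.0961

1. box [0,78]×[0,36]: [(0, 0) (78, 0) (78, 36) (0, 36)]
2. ⊥bis P8·P0 via (64.675,23.78): [(52.6315, 0) (78, 0) (78, 36) (70.8639, 36)]  |A|=585.0828
3. ⊥bis P8·P1 via (63,17.09): [(62.7727, 20.024) (64.3238, 0) (78, 0) (78, 36) (70.8639, 36)]  |A|=468.0204
4. ⊥bis P8·P2 via (67.495,23.95): [(62.9718, 17.4546) (64.3238, 0) (78, 0) (78, 36) (75.8863, 36)]  |A|=409.4643
5. ⊥bis P8·P3 via (48.075,18.865): [(62.9718, 17.4546) (64.3238, 0) (78, 0) (78, 36) (75.8863, 36)]  |A|=409.4643
6. ⊥bis P8·P4 via (70.37,11.505): [(63.0923, 17.6277) (78, 5.0858) (78, 36) (75.8863, 36)]  |A|=249.8455
7. ⊥bis P8·P5 via (52.835,16.855): [(63.0923, 17.6277) (78, 5.0858) (78, 36) (75.8863, 36)]  |A|=249.8455
8. ⊥bis P8·P6 via (67.91,22.345): [(72.8656, 31.6622) (64.6873, 16.2859) (78, 5.0858) (78, 36) (75.8863, 36)]  |A|=232.0961
9. ⊥bis P8·P7 via (48.31,14.12): [(72.8656, 31.6622) (64.6873, 16.2859) (78, 5.0858) (78, 36) (75.8863, 36)]  |A|=232.0961
10. ⊥bis P8·P9 via (55.34,14.695): [(72.8656, 31.6622) (64.6873, 16.2859) (78, 5.0858) (78, 36) (75.8863, 36)]  |A|=232.0961
11. canonical 5-gon: [(72.8656, 31.6622) (64.6873, 16.2859) (78, 5.0858) (78, 36) (75.8863, 36)]
12. shoelace: 232.0961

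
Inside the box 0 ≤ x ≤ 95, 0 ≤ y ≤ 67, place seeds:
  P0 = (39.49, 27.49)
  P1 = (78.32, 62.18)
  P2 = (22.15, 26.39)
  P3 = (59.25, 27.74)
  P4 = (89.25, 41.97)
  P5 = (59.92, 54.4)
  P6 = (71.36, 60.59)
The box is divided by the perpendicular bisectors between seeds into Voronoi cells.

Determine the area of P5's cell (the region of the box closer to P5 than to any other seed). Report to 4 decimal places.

Area of P5's cell: 874.3292

1. box [0,95]×[0,67]: [(0, 0) (95, 0) (95, 67) (0, 67)]
2. ⊥bis P5·P0 via (49.705,40.945): [(95, 6.5572) (95, 67) (15.3859, 67)]  |A|=2406.0525
3. ⊥bis P5·P1 via (69.12,58.29): [(89.1001, 11.0364) (65.4372, 67) (15.3859, 67)]  |A|=1400.5269
4. ⊥bis P5·P2 via (41.035,40.395): [(28.9311, 56.7165) (89.1001, 11.0364) (65.4372, 67) (21.3049, 67)]  |A|=1370.0928
5. ⊥bis P5·P3 via (59.585,41.07): [(28.9311, 56.7165) (49.1965, 41.3311) (76.5817, 40.6429) (65.4372, 67) (21.3049, 67)]  |A|=969.0107
6. ⊥bis P5·P4 via (74.585,48.185): [(28.9311, 56.7165) (49.1965, 41.3311) (71.4434, 40.772) (73.9881, 46.7767) (65.4372, 67) (21.3049, 67)]  |A|=953.4195
7. ⊥bis P5·P6 via (65.64,57.495): [(28.9311, 56.7165) (49.1965, 41.3311) (71.4434, 40.772) (72.8687, 44.1353) (60.497, 67) (21.3049, 67)]  |A|=874.3292
8. canonical 6-gon: [(28.9311, 56.7165) (49.1965, 41.3311) (71.4434, 40.772) (72.8687, 44.1353) (60.497, 67) (21.3049, 67)]
9. shoelace: 874.3292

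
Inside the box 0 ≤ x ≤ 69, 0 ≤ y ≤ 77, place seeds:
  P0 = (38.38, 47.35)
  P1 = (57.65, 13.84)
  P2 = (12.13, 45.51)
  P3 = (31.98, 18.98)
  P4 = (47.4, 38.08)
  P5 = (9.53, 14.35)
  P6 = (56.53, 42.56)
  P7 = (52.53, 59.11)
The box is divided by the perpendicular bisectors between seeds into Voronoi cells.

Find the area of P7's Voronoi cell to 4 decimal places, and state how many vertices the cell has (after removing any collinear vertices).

Area of P7's cell: 828.2091 (4 vertices)

1. box [0,69]×[0,77]: [(0, 0) (69, 0) (69, 77) (0, 77)]
2. ⊥bis P7·P0 via (45.455,53.23): [(69, 24.8999) (69, 77) (25.6999, 77)]  |A|=1127.9703
3. ⊥bis P7·P1 via (55.09,36.475): [(59.0114, 36.9185) (69, 38.0482) (69, 77) (25.6999, 77)]  |A|=1062.3039
4. ⊥bis P7·P2 via (32.33,52.31): [(59.0114, 36.9185) (69, 38.0482) (69, 77) (25.6999, 77)]  |A|=1062.3039
5. ⊥bis P7·P3 via (42.255,39.045): [(59.0114, 36.9185) (69, 38.0482) (69, 77) (25.6999, 77)]  |A|=1062.3039
6. ⊥bis P7·P4 via (49.965,48.595): [(49.1398, 48.7963) (69, 43.9517) (69, 77) (25.6999, 77)]  |A|=938.7851
7. ⊥bis P7·P5 via (31.03,36.73): [(49.1398, 48.7963) (69, 43.9517) (69, 77) (25.6999, 77)]  |A|=938.7851
8. ⊥bis P7·P6 via (54.53,50.835): [(48.6305, 49.4091) (69, 54.3323) (69, 77) (25.6999, 77)]  |A|=828.2091
9. canonical 4-gon: [(48.6305, 49.4091) (69, 54.3323) (69, 77) (25.6999, 77)]
10. shoelace: 828.2091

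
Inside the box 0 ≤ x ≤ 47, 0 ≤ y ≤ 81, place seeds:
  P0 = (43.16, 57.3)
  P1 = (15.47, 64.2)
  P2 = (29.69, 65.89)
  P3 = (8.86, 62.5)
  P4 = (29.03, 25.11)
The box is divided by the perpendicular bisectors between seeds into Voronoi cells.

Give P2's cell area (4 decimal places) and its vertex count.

Area of P2's cell: 518.7726 (5 vertices)

1. box [0,47]×[0,81]: [(0, 0) (47, 0) (47, 81) (0, 81)]
2. ⊥bis P2·P0 via (36.425,61.595): [(0, 4.4769) (47, 78.1777) (47, 81) (0, 81)]  |A|=1864.618
3. ⊥bis P2·P1 via (22.58,65.045): [(25.1005, 43.837) (47, 78.1777) (47, 81) (20.6838, 81)]  |A|=519.8978
4. ⊥bis P2·P3 via (19.275,64.195): [(25.1005, 43.837) (47, 78.1777) (47, 81) (20.6838, 81)]  |A|=519.8978
5. ⊥bis P2·P4 via (29.36,45.5): [(24.8943, 45.5723) (26.1937, 45.5512) (47, 78.1777) (47, 81) (20.6838, 81)]  |A|=518.7726
6. canonical 5-gon: [(24.8943, 45.5723) (26.1937, 45.5512) (47, 78.1777) (47, 81) (20.6838, 81)]
7. shoelace: 518.7726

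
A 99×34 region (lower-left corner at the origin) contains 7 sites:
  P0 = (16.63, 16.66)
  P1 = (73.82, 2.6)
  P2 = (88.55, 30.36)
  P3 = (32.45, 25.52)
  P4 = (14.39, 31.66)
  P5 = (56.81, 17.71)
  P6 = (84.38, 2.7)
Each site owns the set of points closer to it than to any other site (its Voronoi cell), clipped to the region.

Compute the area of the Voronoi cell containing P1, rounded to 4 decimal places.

1. box [0,99]×[0,34]: [(0, 0) (99, 0) (99, 34) (0, 34)]
2. ⊥bis P1·P0 via (45.225,9.63): [(42.8575, 0) (99, 0) (99, 34) (51.2163, 34)]  |A|=1766.7456
3. ⊥bis P1·P2 via (81.185,16.48): [(50.8644, 32.5687) (42.8575, 0) (99, 0) (99, 7.027)]  |A|=1083.3688
4. ⊥bis P1·P3 via (53.135,14.06): [(60.5438, 27.4326) (45.3454, 0) (99, 0) (99, 7.027)]  |A|=871.0597
5. ⊥bis P1·P4 via (44.105,17.13): [(60.5438, 27.4326) (45.3454, 0) (99, 0) (99, 7.027)]  |A|=871.0597
6. ⊥bis P1·P5 via (65.315,10.155): [(74.2176, 20.177) (56.2943, 0) (99, 0) (99, 7.027)]  |A|=517.9105
7. ⊥bis P1·P6 via (79.1,2.65): [(78.9578, 17.6618) (74.2176, 20.177) (56.2943, 0) (79.1251, 0)]  |A|=271.9792
8. canonical 4-gon: [(78.9578, 17.6618) (74.2176, 20.177) (56.2943, 0) (79.1251, 0)]
9. shoelace: 271.9792

Area of P1's cell: 271.9792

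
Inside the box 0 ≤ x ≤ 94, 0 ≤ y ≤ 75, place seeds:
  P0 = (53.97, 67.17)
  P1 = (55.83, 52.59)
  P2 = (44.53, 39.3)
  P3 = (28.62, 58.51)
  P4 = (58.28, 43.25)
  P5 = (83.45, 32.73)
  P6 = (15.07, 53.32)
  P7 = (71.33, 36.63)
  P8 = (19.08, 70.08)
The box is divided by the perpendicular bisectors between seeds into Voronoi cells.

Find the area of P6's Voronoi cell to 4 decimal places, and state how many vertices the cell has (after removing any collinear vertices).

1. box [0,94]×[0,75]: [(0, 0) (94, 0) (94, 75) (0, 75)]
2. ⊥bis P6·P0 via (34.52,60.245): [(0, 0) (55.9697, 0) (29.2666, 75) (0, 75)]  |A|=3196.3617
3. ⊥bis P6·P1 via (35.45,52.955): [(0, 0) (34.5016, 0) (35.5298, 57.4089) (29.2666, 75) (0, 75)]  |A|=2580.1315
4. ⊥bis P6·P2 via (29.8,46.31): [(0, 0) (7.7611, 0) (35.3381, 57.9472) (29.2666, 75) (0, 75)]  |A|=1799.5856
5. ⊥bis P6·P3 via (21.845,55.915): [(0, 0) (7.7611, 0) (27.4308, 41.3316) (14.535, 75) (0, 75)]  |A|=1433.7284
6. ⊥bis P6·P4 via (36.675,48.285): [(0, 0) (7.7611, 0) (27.4308, 41.3316) (14.535, 75) (0, 75)]  |A|=1433.7284
7. ⊥bis P6·P5 via (49.26,43.025): [(0, 0) (7.7611, 0) (27.4308, 41.3316) (14.535, 75) (0, 75)]  |A|=1433.7284
8. ⊥bis P6·P7 via (43.2,44.975): [(0, 0) (7.7611, 0) (27.4308, 41.3316) (14.535, 75) (0, 75)]  |A|=1433.7284
9. ⊥bis P6·P8 via (17.075,61.7): [(0, 65.7854) (0, 0) (7.7611, 0) (27.4308, 41.3316) (19.8869, 61.0272)]  |A|=1240.5565
10. canonical 5-gon: [(0, 65.7854) (0, 0) (7.7611, 0) (27.4308, 41.3316) (19.8869, 61.0272)]
11. shoelace: 1240.5565

Area of P6's cell: 1240.5565 (5 vertices)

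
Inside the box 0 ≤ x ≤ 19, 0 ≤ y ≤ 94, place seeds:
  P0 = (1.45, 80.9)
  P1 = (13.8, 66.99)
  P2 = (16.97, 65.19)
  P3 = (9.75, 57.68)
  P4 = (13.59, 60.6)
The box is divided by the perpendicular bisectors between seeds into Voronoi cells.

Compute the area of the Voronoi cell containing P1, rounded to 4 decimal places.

1. box [0,19]×[0,94]: [(0, 0) (19, 0) (19, 94) (0, 94)]
2. ⊥bis P1·P0 via (7.625,73.945): [(0, 67.1751) (0, 0) (19, 0) (19, 84.0443)]  |A|=1436.5847
3. ⊥bis P1·P2 via (15.385,66.09): [(0, 67.1751) (0, 38.9953) (19, 72.4564) (19, 84.0443)]  |A|=377.7933
4. ⊥bis P1·P3 via (11.775,62.335): [(0.2133, 67.3645) (12.9601, 61.8195) (19, 72.4564) (19, 84.0443)]  |A|=193.3883
5. ⊥bis P1·P4 via (13.695,63.795): [(0.2133, 67.3645) (7.9876, 63.9826) (14.0748, 63.7825) (19, 72.4564) (19, 84.0443)]  |A|=187.3021
6. canonical 5-gon: [(0.2133, 67.3645) (7.9876, 63.9826) (14.0748, 63.7825) (19, 72.4564) (19, 84.0443)]
7. shoelace: 187.3021

Area of P1's cell: 187.3021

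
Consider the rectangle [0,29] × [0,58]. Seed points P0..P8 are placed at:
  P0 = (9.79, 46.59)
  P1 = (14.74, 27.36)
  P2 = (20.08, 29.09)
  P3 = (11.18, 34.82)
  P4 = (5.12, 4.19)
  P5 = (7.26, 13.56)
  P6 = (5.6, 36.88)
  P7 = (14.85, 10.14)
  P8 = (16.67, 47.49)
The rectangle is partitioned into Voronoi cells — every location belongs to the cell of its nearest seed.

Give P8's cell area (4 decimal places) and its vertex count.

Area of P8's cell: 294.7967 (5 vertices)

1. box [0,29]×[0,58]: [(0, 0) (29, 0) (29, 58) (0, 58)]
2. ⊥bis P8·P0 via (13.23,47.04): [(19.3835, 0) (29, 0) (29, 58) (11.7963, 58)]  |A|=777.7867
3. ⊥bis P8·P1 via (15.705,37.425): [(14.4723, 37.5432) (29, 36.1503) (29, 58) (11.7963, 58)]  |A|=334.6793
4. ⊥bis P8·P2 via (18.375,38.29): [(14.4693, 37.5662) (29, 40.2591) (29, 58) (11.7963, 58)]  |A|=304.6628
5. ⊥bis P8·P3 via (13.925,41.155): [(14.0043, 41.1206) (19.8893, 38.5706) (29, 40.2591) (29, 58) (11.7963, 58)]  |A|=294.7967
6. ⊥bis P8·P4 via (10.895,25.84): [(14.0043, 41.1206) (19.8893, 38.5706) (29, 40.2591) (29, 58) (11.7963, 58)]  |A|=294.7967
7. ⊥bis P8·P5 via (11.965,30.525): [(14.0043, 41.1206) (19.8893, 38.5706) (29, 40.2591) (29, 58) (11.7963, 58)]  |A|=294.7967
8. ⊥bis P8·P6 via (11.135,42.185): [(14.0043, 41.1206) (19.8893, 38.5706) (29, 40.2591) (29, 58) (11.7963, 58)]  |A|=294.7967
9. ⊥bis P8·P7 via (15.76,28.815): [(14.0043, 41.1206) (19.8893, 38.5706) (29, 40.2591) (29, 58) (11.7963, 58)]  |A|=294.7967
10. canonical 5-gon: [(14.0043, 41.1206) (19.8893, 38.5706) (29, 40.2591) (29, 58) (11.7963, 58)]
11. shoelace: 294.7967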